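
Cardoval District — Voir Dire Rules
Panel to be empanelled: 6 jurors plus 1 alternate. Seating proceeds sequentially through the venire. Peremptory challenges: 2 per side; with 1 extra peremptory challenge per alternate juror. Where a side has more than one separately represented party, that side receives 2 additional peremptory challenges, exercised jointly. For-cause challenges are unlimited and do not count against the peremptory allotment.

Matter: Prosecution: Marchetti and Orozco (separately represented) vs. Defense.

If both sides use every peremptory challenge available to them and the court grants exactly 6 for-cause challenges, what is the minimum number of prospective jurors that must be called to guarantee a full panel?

Seats to fill: 6 + 1 alternates = 7.
Peremptories — Prosecution: 2 + 1×1 + 2 = 5; Defense: 2 + 1×1 = 3; total 8.
For-cause removals: 6.
Minimum venire: 7 + 8 + 6 = 21.

21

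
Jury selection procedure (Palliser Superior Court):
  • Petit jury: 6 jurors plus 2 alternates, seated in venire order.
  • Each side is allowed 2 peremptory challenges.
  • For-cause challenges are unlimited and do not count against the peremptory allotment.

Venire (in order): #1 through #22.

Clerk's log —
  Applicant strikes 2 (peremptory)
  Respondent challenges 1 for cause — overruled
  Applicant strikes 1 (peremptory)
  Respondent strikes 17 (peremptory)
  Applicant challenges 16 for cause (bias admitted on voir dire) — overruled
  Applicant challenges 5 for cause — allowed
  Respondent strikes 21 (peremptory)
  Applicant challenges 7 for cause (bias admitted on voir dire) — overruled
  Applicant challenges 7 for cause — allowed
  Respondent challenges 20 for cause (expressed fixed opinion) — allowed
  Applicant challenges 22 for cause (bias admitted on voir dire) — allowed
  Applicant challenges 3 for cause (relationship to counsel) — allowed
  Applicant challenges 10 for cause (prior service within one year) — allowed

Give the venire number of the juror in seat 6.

12

Removed: #1, #2, #3, #5, #7, #10, #17, #20, #21, #22. (#16 stays — for-cause denied.)
Filling seats in venire order through position 6: #4, #6, #8, #9, #11, #12.
So seat 6 is #12.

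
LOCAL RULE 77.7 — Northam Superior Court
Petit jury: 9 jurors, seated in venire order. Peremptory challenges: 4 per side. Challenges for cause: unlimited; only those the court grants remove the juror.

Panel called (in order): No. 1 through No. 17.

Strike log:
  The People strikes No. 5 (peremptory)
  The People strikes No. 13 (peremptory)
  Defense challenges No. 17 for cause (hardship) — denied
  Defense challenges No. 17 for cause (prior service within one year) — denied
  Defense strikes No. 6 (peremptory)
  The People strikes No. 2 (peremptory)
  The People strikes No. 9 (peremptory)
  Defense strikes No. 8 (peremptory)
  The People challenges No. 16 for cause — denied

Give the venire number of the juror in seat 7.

Removed: #2, #5, #6, #8, #9, #13. (#16, #17 stay — for-cause denied.)
Seating in order: seats 1–9 → #1, #3, #4, #7, #10, #11, #12, #14, #15.
So seat 7 is #12.

12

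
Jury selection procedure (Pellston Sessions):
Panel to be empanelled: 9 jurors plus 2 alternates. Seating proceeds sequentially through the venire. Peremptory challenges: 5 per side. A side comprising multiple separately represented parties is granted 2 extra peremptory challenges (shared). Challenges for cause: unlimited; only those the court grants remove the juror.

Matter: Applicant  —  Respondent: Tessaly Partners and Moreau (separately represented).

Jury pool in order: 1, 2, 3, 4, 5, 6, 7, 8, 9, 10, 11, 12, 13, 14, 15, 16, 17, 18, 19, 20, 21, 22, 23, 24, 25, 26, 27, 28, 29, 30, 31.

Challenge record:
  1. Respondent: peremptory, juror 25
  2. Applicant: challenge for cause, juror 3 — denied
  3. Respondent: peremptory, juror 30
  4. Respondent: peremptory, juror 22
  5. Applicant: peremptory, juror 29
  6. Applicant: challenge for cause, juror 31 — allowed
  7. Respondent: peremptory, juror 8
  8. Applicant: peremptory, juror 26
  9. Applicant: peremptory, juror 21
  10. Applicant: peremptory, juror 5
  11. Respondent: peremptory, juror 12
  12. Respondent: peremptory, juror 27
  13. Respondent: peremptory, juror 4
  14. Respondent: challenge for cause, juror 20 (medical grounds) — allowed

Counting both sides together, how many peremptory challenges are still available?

Applicant allotment: 5. Respondent allotment: 5 base + 2 multi-party = 7.
Applicant peremptories used: #29, #26, #21, #5 — 4 (for-cause on #3, #31 don't count).
Respondent peremptories used: #25, #30, #22, #8, #12, #27, #4 — 7 (the for-cause on #20 doesn't count).
Remaining: (5 − 4) + (7 − 7) = 1.

1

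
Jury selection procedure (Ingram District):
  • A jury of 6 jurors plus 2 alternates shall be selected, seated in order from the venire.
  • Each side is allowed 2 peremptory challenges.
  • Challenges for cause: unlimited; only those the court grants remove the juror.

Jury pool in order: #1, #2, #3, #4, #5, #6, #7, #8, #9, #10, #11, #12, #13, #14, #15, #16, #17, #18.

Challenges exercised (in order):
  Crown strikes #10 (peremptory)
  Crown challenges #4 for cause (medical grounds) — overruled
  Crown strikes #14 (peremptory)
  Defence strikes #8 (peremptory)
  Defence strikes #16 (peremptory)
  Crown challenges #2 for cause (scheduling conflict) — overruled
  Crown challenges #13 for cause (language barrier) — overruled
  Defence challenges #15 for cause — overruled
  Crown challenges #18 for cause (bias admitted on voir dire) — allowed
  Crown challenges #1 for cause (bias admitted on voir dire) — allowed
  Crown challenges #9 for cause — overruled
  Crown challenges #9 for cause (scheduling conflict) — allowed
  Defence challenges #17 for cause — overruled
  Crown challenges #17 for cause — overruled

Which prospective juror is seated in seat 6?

7

Removed: #1, #8, #9, #10, #14, #16, #18. (#2, #4, #13, #15, #17 stay — for-cause denied.)
Filling seats in venire order through position 6: #2, #3, #4, #5, #6, #7.
So seat 6 is #7.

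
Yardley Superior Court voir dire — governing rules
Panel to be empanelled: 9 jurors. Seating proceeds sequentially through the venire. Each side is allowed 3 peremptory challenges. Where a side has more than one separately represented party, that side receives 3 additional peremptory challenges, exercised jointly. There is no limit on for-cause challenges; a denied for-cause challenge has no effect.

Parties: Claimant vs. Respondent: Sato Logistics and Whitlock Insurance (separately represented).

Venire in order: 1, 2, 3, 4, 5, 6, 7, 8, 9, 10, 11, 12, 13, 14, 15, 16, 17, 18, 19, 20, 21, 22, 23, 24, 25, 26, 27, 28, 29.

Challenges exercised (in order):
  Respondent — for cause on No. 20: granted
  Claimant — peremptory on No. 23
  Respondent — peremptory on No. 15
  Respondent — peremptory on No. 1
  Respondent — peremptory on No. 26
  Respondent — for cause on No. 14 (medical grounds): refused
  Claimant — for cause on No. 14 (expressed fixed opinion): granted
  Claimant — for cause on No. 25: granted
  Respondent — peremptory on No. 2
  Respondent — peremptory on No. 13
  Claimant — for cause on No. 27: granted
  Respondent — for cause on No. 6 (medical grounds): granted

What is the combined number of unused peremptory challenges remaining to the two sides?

Claimant allotment: 3. Respondent allotment: 3 base + 3 multi-party = 6.
Claimant peremptories used: #23 — 1 (for-cause on #14, #25, #27 don't count).
Respondent peremptories used: #15, #1, #26, #2, #13 — 5 (for-cause on #20, #14, #6 don't count).
Remaining: (3 − 1) + (6 − 5) = 3.

3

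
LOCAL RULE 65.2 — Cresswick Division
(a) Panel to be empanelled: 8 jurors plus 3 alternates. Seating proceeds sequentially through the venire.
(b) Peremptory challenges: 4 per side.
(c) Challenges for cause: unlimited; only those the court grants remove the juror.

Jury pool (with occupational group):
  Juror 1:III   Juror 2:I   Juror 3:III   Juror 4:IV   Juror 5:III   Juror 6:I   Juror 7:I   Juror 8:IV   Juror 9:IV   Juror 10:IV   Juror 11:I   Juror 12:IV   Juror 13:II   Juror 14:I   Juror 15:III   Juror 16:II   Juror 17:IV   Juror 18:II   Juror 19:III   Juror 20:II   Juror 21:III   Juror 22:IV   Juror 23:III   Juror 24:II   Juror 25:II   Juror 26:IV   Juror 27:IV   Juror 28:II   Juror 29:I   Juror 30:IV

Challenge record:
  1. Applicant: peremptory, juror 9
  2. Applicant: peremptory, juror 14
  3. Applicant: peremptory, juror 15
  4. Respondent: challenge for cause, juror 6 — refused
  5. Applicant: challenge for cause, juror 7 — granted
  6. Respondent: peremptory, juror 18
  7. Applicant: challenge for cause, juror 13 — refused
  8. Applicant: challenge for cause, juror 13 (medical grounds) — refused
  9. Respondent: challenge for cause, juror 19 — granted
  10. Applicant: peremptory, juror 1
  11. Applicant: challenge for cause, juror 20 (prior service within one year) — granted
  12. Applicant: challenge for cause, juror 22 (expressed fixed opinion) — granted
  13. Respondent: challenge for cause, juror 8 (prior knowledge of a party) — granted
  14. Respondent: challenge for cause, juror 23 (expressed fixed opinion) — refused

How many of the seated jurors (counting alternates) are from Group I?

3

Removed: #1, #7, #8, #9, #14, #15, #18, #19, #20, #22.
Seated (11 incl. alternates): #2, #3, #4, #5, #6, #10, #11, #12, #13, #16, #17.
Of those, in Group I: #2, #6, #11 → 3.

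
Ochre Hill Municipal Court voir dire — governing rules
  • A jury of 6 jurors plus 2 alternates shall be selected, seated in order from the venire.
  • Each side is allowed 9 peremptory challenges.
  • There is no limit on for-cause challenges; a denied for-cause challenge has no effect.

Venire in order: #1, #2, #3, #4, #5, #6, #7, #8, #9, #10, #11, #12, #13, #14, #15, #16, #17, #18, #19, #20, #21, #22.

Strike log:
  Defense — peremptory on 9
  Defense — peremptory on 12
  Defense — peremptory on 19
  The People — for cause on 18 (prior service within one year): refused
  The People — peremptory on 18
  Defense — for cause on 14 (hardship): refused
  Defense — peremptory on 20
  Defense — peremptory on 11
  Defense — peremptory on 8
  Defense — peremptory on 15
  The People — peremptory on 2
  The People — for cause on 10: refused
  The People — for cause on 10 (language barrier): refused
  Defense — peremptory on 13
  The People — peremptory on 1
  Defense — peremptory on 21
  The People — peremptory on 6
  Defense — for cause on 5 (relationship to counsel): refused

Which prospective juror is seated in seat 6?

Removed: #1, #2, #6, #8, #9, #11, #12, #13, #15, #18, #19, #20, #21. (#5, #10, #14 stay — for-cause denied.)
Seating in order: seats 1–6 → #3, #4, #5, #7, #10, #14; alternates → #16, #17.
So seat 6 is #14.

14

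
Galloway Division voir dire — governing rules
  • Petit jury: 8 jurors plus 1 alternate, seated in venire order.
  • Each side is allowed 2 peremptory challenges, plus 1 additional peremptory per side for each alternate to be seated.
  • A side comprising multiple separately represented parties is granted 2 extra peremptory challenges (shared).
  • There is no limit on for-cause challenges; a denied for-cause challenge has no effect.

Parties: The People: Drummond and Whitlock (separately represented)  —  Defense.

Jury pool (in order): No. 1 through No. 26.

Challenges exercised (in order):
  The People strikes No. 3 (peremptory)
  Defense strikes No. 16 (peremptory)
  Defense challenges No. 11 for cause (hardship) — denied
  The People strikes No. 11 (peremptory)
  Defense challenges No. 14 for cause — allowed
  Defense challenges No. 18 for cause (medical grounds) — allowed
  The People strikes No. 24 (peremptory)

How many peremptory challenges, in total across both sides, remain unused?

4

The People allotment: 2 base + 1 × 1 alternate + 2 multi-party = 5. Defense allotment: 2 base + 1 × 1 alternate = 3.
The People peremptories used: #3, #11, #24 — 3.
Defense peremptories used: #16 — 1 (for-cause on #11, #14, #18 don't count).
Remaining: (5 − 3) + (3 − 1) = 4.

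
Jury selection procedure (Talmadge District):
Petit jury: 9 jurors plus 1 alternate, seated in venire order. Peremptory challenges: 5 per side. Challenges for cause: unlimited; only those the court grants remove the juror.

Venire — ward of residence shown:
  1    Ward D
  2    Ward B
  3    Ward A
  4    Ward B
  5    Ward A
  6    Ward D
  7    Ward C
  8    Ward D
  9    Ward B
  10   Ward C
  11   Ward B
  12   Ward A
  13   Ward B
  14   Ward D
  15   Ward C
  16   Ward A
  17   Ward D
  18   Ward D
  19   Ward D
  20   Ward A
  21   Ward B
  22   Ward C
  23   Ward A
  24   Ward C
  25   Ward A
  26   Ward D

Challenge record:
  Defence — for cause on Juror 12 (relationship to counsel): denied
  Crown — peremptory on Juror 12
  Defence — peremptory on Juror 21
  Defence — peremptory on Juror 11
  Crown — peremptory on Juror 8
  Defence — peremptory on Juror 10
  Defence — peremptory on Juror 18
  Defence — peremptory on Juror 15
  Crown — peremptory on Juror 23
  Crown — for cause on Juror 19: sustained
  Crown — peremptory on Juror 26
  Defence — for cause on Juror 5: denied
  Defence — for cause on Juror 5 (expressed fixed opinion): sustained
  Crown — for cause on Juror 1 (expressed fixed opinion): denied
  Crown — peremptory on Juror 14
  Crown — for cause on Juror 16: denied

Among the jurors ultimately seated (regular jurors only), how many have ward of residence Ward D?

2

Removed: #5, #8, #10, #11, #12, #14, #15, #18, #19, #21, #23, #26.
Seated jurors 1–9: #1, #2, #3, #4, #6, #7, #9, #13, #16 (alternates #17 not counted).
Of those, in Ward D: #1, #6 → 2.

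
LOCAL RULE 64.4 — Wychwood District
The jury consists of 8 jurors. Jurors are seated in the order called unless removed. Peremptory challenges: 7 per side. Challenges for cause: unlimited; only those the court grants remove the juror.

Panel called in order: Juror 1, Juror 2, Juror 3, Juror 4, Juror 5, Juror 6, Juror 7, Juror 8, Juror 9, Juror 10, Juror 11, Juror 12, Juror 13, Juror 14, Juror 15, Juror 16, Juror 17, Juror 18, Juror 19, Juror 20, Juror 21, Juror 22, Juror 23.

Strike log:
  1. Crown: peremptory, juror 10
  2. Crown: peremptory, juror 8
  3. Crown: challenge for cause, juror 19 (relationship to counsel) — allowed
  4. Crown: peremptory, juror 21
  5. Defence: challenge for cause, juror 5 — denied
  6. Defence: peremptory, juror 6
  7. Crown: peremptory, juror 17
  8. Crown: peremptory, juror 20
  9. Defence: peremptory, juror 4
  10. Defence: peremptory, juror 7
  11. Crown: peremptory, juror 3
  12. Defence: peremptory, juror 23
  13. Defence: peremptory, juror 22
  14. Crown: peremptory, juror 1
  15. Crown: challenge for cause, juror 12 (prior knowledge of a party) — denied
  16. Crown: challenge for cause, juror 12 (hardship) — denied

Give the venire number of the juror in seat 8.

15

Removed: #1, #3, #4, #6, #7, #8, #10, #17, #19, #20, #21, #22, #23. (#5, #12 stay — for-cause denied.)
Seating in order: seats 1–8 → #2, #5, #9, #11, #12, #13, #14, #15.
So seat 8 is #15.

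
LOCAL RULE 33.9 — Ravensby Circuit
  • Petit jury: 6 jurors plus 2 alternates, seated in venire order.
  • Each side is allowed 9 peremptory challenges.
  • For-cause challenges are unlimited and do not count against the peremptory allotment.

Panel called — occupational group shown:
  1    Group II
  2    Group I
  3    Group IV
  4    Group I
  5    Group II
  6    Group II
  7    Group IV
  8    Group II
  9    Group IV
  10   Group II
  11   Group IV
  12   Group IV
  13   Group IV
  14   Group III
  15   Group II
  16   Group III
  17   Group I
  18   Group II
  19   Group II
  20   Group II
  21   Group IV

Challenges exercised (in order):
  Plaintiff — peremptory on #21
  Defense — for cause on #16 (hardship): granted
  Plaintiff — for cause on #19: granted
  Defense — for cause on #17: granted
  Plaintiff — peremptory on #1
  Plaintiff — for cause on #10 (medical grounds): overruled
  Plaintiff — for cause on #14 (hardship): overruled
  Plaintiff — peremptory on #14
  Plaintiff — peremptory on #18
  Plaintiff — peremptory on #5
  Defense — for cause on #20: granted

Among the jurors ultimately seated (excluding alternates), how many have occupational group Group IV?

Removed: #1, #5, #14, #16, #17, #18, #19, #20, #21.
Seated jurors 1–6: #2, #3, #4, #6, #7, #8 (alternates #9, #10 not counted).
Of those, in Group IV: #3, #7 → 2.

2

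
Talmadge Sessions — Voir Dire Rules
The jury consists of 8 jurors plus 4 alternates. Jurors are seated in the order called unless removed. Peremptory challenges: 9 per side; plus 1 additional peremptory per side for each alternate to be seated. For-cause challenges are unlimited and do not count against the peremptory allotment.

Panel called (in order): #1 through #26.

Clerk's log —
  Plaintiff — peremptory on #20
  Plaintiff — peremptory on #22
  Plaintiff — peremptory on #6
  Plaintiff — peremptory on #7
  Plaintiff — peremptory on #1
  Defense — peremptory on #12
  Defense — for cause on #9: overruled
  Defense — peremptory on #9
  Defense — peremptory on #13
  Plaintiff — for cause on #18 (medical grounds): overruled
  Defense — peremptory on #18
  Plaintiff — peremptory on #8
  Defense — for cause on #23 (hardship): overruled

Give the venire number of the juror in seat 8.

15

Removed: #1, #6, #7, #8, #9, #12, #13, #18, #20, #22. (#23 stays — for-cause denied.)
Seating in order: seats 1–8 → #2, #3, #4, #5, #10, #11, #14, #15; alternates → #16, #17, #19, #21.
So seat 8 is #15.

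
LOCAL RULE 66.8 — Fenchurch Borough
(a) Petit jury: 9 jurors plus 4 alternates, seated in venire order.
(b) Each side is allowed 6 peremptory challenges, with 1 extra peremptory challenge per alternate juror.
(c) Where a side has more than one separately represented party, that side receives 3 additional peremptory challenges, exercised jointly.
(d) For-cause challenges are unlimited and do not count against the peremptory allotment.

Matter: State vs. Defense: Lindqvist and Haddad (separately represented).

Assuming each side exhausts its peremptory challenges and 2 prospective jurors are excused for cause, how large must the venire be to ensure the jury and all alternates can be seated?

Seats to fill: 9 + 4 alternates = 13.
Peremptories — State: 6 + 1×4 = 10; Defense: 6 + 1×4 + 3 = 13; total 23.
For-cause removals: 2.
Minimum venire: 13 + 23 + 2 = 38.

38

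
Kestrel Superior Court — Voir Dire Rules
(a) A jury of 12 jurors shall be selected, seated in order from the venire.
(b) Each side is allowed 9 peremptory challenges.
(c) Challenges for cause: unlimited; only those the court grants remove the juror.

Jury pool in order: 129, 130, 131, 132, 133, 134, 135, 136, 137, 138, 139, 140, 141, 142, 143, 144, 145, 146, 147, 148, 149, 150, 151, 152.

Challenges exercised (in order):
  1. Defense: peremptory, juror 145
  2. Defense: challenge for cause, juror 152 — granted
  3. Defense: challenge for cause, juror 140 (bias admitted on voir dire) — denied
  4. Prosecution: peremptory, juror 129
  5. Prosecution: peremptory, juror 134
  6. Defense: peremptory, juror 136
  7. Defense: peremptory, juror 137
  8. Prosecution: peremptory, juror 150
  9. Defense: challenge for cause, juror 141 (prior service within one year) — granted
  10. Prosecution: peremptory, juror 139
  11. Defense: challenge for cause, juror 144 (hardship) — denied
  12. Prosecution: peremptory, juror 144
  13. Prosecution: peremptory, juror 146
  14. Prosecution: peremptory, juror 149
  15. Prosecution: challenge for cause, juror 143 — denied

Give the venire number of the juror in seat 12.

Removed: #129, #134, #136, #137, #139, #141, #144, #145, #146, #149, #150, #152. (#140, #143 stay — for-cause denied.)
Filling seats in venire order through position 12: #130, #131, #132, #133, #135, #138, #140, #142, #143, #147, #148, #151.
So seat 12 is #151.

151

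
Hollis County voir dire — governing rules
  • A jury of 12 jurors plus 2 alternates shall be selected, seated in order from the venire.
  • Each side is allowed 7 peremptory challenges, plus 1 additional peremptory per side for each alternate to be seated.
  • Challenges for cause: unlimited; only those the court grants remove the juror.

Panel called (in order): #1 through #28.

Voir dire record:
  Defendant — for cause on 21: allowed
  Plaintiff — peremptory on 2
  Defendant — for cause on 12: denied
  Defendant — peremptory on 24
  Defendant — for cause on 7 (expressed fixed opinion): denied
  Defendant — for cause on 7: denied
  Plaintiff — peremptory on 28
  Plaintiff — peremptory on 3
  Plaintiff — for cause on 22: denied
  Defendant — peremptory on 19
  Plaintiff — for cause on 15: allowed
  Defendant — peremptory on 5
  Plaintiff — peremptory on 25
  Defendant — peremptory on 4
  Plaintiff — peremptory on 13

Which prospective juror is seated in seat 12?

18

Removed: #2, #3, #4, #5, #13, #15, #19, #21, #24, #25, #28. (#7, #12, #22 stay — for-cause denied.)
Seating in order: seats 1–12 → #1, #6, #7, #8, #9, #10, #11, #12, #14, #16, #17, #18; alternates → #20, #22.
So seat 12 is #18.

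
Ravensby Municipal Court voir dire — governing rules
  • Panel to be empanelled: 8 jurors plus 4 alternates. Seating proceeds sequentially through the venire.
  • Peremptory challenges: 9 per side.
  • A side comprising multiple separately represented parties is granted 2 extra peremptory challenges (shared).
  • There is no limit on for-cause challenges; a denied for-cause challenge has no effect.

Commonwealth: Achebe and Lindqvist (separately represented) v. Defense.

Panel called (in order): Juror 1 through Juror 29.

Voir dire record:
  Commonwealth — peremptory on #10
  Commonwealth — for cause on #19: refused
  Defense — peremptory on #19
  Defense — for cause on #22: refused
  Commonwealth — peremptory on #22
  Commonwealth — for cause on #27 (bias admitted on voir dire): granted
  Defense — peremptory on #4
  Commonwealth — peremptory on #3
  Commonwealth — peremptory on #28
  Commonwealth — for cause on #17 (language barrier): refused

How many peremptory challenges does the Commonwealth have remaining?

7

Commonwealth allotment: 9 base + 2 multi-party = 11.
Commonwealth peremptories used: #10, #22, #3, #28 — 4 (for-cause on #19, #27, #17 don't count).
Remaining: 11 − 4 = 7.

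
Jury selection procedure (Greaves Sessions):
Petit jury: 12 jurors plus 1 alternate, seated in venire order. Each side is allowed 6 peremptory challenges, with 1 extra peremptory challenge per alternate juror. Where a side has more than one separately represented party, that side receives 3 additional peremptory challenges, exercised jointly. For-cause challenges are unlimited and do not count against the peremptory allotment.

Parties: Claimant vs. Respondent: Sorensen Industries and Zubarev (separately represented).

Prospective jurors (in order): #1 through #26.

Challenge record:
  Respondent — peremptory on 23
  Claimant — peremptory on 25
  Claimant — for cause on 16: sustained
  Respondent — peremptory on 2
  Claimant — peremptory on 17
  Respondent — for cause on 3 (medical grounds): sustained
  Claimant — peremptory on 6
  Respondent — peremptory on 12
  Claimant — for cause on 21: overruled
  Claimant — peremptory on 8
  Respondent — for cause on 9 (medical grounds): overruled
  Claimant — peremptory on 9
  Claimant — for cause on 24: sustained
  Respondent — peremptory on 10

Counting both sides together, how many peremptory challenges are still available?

8

Claimant allotment: 6 base + 1 × 1 alternate = 7. Respondent allotment: 6 base + 1 × 1 alternate + 3 multi-party = 10.
Claimant peremptories used: #25, #17, #6, #8, #9 — 5 (for-cause on #16, #21, #24 don't count).
Respondent peremptories used: #23, #2, #12, #10 — 4 (for-cause on #3, #9 don't count).
Remaining: (7 − 5) + (10 − 4) = 8.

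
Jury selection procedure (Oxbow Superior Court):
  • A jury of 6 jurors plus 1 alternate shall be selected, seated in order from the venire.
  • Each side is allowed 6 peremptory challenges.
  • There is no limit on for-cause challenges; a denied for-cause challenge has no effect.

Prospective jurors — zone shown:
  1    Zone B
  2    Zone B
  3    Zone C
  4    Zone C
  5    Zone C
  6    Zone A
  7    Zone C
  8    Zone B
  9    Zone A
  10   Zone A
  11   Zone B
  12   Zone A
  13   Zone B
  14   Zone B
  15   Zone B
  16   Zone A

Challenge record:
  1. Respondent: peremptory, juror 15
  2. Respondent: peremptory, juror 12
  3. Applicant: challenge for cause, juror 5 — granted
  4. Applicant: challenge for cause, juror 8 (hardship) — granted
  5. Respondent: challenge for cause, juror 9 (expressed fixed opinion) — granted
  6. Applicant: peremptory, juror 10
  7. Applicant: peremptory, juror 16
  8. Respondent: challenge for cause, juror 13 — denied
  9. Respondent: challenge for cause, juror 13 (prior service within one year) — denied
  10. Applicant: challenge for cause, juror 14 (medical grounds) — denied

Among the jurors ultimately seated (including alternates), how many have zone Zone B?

Removed: #5, #8, #9, #10, #12, #15, #16.
Seated (7 incl. alternates): #1, #2, #3, #4, #6, #7, #11.
Of those, in Zone B: #1, #2, #11 → 3.

3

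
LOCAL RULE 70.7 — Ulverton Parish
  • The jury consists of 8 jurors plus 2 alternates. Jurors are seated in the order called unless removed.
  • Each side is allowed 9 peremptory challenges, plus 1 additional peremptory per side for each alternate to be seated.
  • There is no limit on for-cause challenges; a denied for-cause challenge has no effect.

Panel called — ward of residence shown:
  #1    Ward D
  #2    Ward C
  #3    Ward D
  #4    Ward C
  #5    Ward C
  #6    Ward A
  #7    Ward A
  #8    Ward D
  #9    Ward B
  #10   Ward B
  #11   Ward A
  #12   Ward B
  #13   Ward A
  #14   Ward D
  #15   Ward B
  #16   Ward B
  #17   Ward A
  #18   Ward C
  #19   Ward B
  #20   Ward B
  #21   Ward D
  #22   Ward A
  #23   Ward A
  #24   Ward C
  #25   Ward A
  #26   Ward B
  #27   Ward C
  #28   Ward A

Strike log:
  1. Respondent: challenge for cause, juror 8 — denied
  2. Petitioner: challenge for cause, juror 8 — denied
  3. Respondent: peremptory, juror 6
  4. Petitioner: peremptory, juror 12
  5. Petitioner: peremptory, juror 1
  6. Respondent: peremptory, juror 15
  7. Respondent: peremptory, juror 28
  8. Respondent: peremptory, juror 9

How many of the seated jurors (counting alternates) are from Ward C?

Removed: #1, #6, #9, #12, #15, #28.
Seated (10 incl. alternates): #2, #3, #4, #5, #7, #8, #10, #11, #13, #14.
Of those, in Ward C: #2, #4, #5 → 3.

3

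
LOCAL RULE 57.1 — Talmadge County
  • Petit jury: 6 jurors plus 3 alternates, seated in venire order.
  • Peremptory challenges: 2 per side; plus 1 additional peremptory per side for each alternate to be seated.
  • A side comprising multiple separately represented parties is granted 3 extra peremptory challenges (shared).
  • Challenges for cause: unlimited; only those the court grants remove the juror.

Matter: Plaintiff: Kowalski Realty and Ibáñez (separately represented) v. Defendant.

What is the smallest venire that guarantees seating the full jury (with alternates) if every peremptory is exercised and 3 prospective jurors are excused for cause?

25

Seats to fill: 6 + 3 alternates = 9.
Peremptories — Plaintiff: 2 + 1×3 + 3 = 8; Defendant: 2 + 1×3 = 5; total 13.
For-cause removals: 3.
Minimum venire: 9 + 13 + 3 = 25.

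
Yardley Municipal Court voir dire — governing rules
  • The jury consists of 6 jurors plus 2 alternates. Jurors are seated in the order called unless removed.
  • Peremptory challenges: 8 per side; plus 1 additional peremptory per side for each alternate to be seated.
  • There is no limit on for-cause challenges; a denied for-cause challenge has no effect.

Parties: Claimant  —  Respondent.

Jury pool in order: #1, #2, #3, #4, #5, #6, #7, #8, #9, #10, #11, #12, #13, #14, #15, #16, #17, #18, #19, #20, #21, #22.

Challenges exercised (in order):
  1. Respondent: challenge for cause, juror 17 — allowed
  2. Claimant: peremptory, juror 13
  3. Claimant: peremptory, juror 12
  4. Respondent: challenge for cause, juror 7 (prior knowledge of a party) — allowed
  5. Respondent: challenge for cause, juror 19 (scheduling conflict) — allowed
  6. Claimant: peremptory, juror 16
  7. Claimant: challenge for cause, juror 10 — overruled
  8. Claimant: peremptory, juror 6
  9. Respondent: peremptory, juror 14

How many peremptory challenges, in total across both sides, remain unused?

Claimant allotment: 8 base + 1 × 2 alternates = 10. Respondent allotment: 8 base + 1 × 2 alternates = 10.
Claimant peremptories used: #13, #12, #16, #6 — 4 (the for-cause on #10 doesn't count).
Respondent peremptories used: #14 — 1 (for-cause on #17, #7, #19 don't count).
Remaining: (10 − 4) + (10 − 1) = 15.

15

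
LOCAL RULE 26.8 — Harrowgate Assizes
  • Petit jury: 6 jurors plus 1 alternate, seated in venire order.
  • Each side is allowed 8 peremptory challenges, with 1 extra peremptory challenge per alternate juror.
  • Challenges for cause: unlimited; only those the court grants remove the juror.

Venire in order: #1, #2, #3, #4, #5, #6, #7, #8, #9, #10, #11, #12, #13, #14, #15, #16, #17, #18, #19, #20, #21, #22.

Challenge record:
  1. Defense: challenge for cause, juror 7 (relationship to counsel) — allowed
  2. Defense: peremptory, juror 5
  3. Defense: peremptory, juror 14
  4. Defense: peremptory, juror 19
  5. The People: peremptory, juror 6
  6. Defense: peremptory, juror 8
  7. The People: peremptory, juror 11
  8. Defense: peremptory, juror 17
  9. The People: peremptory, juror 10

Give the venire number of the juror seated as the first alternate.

13

Removed: #5, #6, #7, #8, #10, #11, #14, #17, #19.
Seating in order: seats 1–6 → #1, #2, #3, #4, #9, #12; alternates → #13.
So alternate 1 is #13.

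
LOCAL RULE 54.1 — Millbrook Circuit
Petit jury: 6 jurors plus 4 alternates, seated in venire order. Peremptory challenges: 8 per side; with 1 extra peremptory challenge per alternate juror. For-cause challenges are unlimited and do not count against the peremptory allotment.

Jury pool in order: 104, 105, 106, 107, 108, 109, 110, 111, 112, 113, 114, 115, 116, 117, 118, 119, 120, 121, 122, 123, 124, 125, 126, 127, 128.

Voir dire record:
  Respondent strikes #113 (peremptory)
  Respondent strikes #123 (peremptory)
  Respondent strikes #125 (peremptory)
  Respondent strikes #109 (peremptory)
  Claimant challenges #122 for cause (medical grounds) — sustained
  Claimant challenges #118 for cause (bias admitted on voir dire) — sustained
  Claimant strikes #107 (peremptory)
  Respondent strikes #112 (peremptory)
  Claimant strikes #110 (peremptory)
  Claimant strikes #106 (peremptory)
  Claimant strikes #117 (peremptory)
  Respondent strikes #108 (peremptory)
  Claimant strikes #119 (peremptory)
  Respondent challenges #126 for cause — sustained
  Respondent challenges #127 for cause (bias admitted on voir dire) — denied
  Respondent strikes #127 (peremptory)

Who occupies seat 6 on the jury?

116

Removed: #106, #107, #108, #109, #110, #112, #113, #117, #118, #119, #122, #123, #125, #126, #127.
Filling seats in venire order through position 6: #104, #105, #111, #114, #115, #116.
So seat 6 is #116.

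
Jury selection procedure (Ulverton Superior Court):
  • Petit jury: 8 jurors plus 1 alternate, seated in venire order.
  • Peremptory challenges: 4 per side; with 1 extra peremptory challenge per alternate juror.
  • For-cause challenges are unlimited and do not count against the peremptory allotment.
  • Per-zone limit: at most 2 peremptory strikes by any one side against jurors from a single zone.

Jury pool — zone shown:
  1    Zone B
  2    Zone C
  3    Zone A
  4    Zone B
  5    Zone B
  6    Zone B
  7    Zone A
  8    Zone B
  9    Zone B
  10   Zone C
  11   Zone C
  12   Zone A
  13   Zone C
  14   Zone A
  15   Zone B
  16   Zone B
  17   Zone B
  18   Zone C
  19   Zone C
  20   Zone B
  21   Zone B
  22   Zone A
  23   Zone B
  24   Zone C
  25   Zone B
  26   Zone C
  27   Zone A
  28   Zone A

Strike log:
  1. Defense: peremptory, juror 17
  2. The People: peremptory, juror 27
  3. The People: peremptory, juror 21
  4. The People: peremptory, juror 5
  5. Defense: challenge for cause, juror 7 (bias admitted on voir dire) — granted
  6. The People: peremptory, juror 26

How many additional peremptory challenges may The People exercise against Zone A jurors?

The People peremptories so far: #27, #21, #5, #26 — 4 of 5 used, 1 left overall.
Against Zone A: #27 — 1 used; per-zone cap 2 leaves 1.
Binding limit: min(1, 1) = 1.

1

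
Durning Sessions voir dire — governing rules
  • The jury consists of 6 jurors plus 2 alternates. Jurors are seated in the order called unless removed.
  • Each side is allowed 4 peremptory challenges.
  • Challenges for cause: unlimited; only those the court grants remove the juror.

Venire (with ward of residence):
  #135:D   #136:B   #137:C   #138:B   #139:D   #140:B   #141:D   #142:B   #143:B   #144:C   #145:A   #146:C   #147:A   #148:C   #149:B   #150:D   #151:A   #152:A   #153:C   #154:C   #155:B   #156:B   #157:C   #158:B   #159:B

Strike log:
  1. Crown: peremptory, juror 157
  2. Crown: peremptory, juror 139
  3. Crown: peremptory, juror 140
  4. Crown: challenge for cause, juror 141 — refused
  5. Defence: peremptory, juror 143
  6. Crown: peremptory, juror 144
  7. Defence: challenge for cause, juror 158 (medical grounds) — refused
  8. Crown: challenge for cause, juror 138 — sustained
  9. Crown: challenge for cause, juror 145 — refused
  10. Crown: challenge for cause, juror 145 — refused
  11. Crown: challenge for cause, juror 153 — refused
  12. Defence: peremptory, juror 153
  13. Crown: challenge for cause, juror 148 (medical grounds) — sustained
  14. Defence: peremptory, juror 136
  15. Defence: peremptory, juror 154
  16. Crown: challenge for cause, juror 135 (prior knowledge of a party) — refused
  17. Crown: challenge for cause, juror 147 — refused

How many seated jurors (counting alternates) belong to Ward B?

2

Removed: #136, #138, #139, #140, #143, #144, #148, #153, #154, #157.
Seated (8 incl. alternates): #135, #137, #141, #142, #145, #146, #147, #149.
Of those, in Ward B: #142, #149 → 2.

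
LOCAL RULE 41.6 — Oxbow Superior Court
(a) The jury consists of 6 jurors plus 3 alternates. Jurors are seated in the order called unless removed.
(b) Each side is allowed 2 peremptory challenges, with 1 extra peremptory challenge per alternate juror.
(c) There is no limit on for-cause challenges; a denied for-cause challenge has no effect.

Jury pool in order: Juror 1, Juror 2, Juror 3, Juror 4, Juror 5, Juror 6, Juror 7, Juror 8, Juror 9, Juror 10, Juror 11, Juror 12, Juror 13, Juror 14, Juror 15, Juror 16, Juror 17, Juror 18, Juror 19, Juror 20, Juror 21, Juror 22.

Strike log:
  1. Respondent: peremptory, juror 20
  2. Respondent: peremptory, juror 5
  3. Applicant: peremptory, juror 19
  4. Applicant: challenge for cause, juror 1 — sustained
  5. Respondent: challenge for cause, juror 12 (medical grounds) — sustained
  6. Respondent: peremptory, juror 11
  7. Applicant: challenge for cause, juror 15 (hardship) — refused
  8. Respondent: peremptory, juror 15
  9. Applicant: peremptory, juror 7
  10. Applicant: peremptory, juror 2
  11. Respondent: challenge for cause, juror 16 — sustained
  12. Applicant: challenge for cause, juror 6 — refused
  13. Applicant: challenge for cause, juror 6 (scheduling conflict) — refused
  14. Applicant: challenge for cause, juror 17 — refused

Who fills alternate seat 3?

Removed: #1, #2, #5, #7, #11, #12, #15, #16, #19, #20. (#6, #17 stay — for-cause denied.)
Seating in order: seats 1–6 → #3, #4, #6, #8, #9, #10; alternates → #13, #14, #17.
So alternate 3 is #17.

17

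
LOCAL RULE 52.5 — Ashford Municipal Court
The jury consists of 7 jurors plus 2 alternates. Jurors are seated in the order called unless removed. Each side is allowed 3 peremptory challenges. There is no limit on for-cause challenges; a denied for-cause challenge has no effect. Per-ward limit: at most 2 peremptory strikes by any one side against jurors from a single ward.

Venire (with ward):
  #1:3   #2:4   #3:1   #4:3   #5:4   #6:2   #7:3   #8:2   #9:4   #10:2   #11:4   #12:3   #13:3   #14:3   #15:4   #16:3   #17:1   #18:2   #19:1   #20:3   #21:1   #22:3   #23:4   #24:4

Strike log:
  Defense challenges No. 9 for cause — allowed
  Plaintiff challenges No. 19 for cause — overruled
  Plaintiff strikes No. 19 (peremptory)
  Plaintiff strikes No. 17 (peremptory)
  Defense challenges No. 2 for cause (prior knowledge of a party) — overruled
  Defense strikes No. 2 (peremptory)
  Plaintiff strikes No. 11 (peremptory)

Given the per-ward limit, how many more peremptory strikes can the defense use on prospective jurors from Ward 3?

2

Defense peremptories so far: #2 — 1 of 3 used, 2 left overall.
Against Ward 3: none yet — per-ward cap 2 leaves 2.
Binding limit: min(2, 2) = 2.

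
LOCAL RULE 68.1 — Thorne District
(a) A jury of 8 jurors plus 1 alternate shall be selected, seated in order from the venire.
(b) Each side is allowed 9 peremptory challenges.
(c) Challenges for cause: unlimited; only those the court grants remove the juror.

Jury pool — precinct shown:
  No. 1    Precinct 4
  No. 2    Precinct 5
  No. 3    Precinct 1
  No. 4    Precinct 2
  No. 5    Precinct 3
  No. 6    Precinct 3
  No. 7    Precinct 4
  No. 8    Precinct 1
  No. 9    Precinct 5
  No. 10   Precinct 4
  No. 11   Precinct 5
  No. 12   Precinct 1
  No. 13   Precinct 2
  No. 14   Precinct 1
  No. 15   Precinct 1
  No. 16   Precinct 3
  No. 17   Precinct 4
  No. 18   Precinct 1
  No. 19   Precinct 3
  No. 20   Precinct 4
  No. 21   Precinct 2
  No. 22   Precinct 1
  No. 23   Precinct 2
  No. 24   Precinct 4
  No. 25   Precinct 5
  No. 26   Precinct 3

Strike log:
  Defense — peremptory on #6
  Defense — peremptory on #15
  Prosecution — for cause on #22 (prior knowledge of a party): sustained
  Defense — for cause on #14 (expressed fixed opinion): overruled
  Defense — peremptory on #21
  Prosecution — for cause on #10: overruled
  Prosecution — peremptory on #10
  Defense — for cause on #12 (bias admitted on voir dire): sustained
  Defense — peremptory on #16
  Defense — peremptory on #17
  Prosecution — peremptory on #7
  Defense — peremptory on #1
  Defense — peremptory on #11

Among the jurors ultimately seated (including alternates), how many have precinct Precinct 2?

Removed: #1, #6, #7, #10, #11, #12, #15, #16, #17, #21, #22.
Seated (9 incl. alternates): #2, #3, #4, #5, #8, #9, #13, #14, #18.
Of those, in Precinct 2: #4, #13 → 2.

2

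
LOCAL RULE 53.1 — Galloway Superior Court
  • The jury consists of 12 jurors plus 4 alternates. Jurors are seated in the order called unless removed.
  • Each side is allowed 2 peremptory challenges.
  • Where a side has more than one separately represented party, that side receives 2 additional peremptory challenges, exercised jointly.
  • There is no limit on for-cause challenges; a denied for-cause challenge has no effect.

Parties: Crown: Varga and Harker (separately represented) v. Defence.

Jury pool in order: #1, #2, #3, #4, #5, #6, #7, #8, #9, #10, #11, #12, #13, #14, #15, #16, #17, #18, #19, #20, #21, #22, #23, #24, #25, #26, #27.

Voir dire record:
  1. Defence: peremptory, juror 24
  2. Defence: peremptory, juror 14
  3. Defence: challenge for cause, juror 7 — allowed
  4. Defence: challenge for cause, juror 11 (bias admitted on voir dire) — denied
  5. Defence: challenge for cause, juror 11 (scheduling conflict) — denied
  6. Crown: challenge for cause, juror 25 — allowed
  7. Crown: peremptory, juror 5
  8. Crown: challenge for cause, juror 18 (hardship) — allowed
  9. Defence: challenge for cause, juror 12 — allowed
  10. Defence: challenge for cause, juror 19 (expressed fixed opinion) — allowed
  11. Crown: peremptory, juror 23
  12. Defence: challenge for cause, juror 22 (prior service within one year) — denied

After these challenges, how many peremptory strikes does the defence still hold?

Defence allotment: 2.
Defence peremptories used: #24, #14 — 2 (for-cause on #7, #11, #11, #12, #19, #22 don't count).
Remaining: 2 − 2 = 0.

0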